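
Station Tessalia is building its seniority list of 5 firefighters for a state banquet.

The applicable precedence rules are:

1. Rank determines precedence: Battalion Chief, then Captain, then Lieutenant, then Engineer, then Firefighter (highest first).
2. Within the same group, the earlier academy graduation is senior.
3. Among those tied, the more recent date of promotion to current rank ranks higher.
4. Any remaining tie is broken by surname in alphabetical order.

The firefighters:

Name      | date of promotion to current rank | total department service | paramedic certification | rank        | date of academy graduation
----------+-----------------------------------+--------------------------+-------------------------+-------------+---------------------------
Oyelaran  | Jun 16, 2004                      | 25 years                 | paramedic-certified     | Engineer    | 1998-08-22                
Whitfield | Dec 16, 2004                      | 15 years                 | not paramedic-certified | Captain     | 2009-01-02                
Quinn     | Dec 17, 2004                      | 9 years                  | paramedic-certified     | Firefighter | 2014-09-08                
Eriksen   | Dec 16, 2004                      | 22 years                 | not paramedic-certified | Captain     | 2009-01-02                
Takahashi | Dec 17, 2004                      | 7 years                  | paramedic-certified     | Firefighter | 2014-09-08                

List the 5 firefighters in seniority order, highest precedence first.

Eriksen, Whitfield, Oyelaran, Quinn, Takahashi

By rank: Eriksen and Whitfield (Captain); then Oyelaran (Engineer); then Quinn and Takahashi (Firefighter).
Eriksen and Whitfield both have date of academy graduation 2009-01-02, so the next rule applies.
Eriksen and Whitfield both have date of promotion to current rank Dec 16, 2004, so the next rule applies.
Among Eriksen and Whitfield, alphabetically by surname: Eriksen before Whitfield.
Quinn and Takahashi both have date of academy graduation 2014-09-08, so the next rule applies.
Quinn and Takahashi both have date of promotion to current rank Dec 17, 2004, so the next rule applies.
Among Quinn and Takahashi, alphabetically by surname: Quinn before Takahashi.
Full order: Eriksen, Whitfield, Oyelaran, Quinn, Takahashi.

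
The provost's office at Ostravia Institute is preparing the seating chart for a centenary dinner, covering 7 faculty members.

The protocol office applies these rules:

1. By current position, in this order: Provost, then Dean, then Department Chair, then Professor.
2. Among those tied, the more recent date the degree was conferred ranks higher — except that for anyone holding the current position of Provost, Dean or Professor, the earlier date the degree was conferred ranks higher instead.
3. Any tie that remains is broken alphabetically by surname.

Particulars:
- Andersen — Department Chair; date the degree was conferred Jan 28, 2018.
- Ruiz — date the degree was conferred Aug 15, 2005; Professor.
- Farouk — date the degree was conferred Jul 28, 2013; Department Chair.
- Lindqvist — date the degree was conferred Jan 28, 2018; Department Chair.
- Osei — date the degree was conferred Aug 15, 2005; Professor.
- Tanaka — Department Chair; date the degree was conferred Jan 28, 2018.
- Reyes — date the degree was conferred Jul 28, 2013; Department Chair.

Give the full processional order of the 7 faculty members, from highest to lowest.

Andersen, Lindqvist, Tanaka, Farouk, Reyes, Osei, Ruiz

By current position: Andersen, Lindqvist, Tanaka, Farouk and Reyes (Department Chair); then Osei and Ruiz (Professor).
Among Andersen, Lindqvist, Tanaka, Farouk and Reyes, by date the degree was conferred (later first): Andersen, Lindqvist and Tanaka (Jan 28, 2018) before Farouk and Reyes (Jul 28, 2013).
Among Andersen, Lindqvist and Tanaka, alphabetically by surname: Andersen before Lindqvist before Tanaka.
Among Farouk and Reyes, alphabetically by surname: Farouk before Reyes.
Osei and Ruiz both have date the degree was conferred Aug 15, 2005, so the next rule applies.
Among Osei and Ruiz, alphabetically by surname: Osei before Ruiz.
Full order: Andersen, Lindqvist, Tanaka, Farouk, Reyes, Osei, Ruiz.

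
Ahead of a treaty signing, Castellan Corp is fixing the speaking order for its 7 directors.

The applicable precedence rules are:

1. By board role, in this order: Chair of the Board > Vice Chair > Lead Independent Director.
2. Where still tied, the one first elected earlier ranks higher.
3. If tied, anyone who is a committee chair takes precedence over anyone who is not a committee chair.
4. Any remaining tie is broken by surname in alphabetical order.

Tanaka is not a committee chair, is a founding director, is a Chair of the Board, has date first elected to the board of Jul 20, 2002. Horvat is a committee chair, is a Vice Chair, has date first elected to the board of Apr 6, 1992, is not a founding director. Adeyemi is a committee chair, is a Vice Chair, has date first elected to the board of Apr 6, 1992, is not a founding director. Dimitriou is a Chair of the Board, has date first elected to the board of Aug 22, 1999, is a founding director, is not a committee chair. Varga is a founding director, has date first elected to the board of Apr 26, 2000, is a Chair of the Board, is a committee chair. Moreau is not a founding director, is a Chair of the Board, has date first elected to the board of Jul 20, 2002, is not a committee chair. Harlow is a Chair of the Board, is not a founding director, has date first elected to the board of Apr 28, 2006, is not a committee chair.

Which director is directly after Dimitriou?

By board role: Dimitriou, Varga, Moreau, Tanaka and Harlow (Chair of the Board); then Adeyemi and Horvat (Vice Chair).
Among Dimitriou, Varga, Moreau, Tanaka and Harlow, by date first elected to the board (earlier first): Dimitriou (Aug 22, 1999) before Varga (Apr 26, 2000) before Moreau and Tanaka (Jul 20, 2002) before Harlow (Apr 28, 2006).
Moreau and Tanaka are each not a committee chair, so the next rule applies.
Among Moreau and Tanaka, alphabetically by surname: Moreau before Tanaka.
Adeyemi and Horvat both have date first elected to the board Apr 6, 1992, so the next rule applies.
Adeyemi and Horvat are each a committee chair, so the next rule applies.
Among Adeyemi and Horvat, alphabetically by surname: Adeyemi before Horvat.
Order: Dimitriou, Varga, Moreau, Tanaka, Harlow, Adeyemi, Horvat.

Varga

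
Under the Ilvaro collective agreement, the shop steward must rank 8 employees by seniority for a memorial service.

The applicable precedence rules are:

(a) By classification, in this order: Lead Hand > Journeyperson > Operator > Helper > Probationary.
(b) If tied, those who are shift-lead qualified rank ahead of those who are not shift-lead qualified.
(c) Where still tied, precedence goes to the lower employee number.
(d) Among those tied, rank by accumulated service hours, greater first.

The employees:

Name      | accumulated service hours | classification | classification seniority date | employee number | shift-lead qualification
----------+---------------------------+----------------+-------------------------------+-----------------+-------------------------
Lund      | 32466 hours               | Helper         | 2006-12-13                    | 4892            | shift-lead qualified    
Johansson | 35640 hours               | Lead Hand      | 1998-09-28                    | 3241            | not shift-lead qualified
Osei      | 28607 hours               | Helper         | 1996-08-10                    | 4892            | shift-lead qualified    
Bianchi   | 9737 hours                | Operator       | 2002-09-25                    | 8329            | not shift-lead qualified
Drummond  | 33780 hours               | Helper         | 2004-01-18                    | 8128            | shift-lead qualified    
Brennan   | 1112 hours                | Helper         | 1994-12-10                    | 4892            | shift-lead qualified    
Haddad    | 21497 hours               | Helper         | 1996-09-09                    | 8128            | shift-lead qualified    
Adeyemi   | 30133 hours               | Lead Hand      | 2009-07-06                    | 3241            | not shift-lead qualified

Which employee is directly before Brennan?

By classification: Johansson and Adeyemi (Lead Hand); then Bianchi (Operator); then Lund, Osei, Brennan, Drummond and Haddad (Helper).
Johansson and Adeyemi are each not shift-lead qualified, so the next rule applies.
Johansson and Adeyemi both have employee number 3241, so the next rule applies.
Among Johansson and Adeyemi, by accumulated service hours (higher first): Johansson (35640 hours) before Adeyemi (30133 hours).
Lund, Osei, Brennan, Drummond and Haddad are each shift-lead qualified, so the next rule applies.
Among Lund, Osei, Brennan, Drummond and Haddad, by employee number (lower first): Lund, Osei and Brennan (4892) before Drummond and Haddad (8128).
Among Lund, Osei and Brennan, by accumulated service hours (higher first): Lund (32466 hours) before Osei (28607 hours) before Brennan (1112 hours).
Among Drummond and Haddad, by accumulated service hours (higher first): Drummond (33780 hours) before Haddad (21497 hours).
Order: Johansson, Adeyemi, Bianchi, Lund, Osei, Brennan, Drummond, Haddad.

Osei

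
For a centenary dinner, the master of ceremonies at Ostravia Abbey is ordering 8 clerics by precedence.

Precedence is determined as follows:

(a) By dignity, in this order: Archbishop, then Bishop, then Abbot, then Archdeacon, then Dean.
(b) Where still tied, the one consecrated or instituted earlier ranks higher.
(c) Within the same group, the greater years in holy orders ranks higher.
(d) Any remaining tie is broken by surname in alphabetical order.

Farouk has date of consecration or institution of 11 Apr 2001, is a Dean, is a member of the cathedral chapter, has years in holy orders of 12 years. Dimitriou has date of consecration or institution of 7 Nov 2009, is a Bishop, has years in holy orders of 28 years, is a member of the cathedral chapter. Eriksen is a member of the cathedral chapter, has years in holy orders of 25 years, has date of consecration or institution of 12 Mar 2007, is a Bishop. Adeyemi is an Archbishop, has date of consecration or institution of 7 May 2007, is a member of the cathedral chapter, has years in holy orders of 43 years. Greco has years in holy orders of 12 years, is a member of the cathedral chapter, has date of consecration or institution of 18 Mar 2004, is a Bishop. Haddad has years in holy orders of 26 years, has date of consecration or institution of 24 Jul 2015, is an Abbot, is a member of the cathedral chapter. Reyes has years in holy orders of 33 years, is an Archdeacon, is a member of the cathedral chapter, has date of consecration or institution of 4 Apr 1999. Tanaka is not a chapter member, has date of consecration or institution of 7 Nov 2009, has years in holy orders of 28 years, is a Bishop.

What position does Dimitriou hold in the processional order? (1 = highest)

By dignity: Adeyemi (Archbishop); then Greco, Eriksen, Dimitriou and Tanaka (Bishop); then Haddad (Abbot); then Reyes (Archdeacon); then Farouk (Dean).
Among Greco, Eriksen, Dimitriou and Tanaka, by date of consecration or institution (earlier first): Greco (18 Mar 2004) before Eriksen (12 Mar 2007) before Dimitriou and Tanaka (7 Nov 2009).
Dimitriou and Tanaka both have years in holy orders 28 years, so the next rule applies.
Among Dimitriou and Tanaka, alphabetically by surname: Dimitriou before Tanaka.
Order: Adeyemi, Greco, Eriksen, Dimitriou, Tanaka, Haddad, Reyes, Farouk. So position 4.

4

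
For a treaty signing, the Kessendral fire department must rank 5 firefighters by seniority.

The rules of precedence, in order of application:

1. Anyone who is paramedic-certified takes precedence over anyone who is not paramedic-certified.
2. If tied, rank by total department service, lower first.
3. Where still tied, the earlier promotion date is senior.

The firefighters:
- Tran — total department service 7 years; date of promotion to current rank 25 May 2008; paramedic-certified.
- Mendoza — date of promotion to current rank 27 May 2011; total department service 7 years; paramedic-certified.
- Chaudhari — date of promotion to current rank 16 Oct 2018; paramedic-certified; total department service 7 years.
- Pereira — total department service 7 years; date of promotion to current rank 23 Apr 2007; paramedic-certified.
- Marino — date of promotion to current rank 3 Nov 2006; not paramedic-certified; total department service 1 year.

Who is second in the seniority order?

By the first rule: Pereira, Tran, Mendoza and Chaudhari (each paramedic-certified); then Marino (not paramedic-certified).
Pereira, Tran, Mendoza and Chaudhari all have total department service 7 years, so the next rule applies.
Among Pereira, Tran, Mendoza and Chaudhari, by date of promotion to current rank (earlier first): Pereira (23 Apr 2007) before Tran (25 May 2008) before Mendoza (27 May 2011) before Chaudhari (16 Oct 2018).
Order: Pereira, Tran, Mendoza, Chaudhari, Marino.

Tran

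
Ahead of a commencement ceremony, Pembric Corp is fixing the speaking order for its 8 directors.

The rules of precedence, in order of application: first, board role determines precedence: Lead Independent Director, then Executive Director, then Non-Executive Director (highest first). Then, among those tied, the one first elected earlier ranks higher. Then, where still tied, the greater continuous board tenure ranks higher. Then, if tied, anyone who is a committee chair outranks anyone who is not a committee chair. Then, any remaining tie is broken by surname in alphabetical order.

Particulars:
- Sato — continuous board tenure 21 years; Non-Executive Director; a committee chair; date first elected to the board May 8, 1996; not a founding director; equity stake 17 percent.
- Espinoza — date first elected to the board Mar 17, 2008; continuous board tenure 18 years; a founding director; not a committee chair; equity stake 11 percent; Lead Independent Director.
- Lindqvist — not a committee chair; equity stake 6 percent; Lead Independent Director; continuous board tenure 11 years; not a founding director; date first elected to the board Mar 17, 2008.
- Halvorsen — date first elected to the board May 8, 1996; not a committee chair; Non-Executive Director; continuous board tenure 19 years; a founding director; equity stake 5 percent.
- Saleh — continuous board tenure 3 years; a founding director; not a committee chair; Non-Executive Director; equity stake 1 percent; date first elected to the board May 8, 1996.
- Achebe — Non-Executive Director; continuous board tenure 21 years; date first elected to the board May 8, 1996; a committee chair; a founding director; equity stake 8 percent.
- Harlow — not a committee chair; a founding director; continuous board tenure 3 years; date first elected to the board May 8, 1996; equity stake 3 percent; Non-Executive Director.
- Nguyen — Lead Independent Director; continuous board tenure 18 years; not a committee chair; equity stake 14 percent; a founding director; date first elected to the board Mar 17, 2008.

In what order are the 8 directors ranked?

By board role: Espinoza, Nguyen and Lindqvist (Lead Independent Director); then Achebe, Sato, Halvorsen, Harlow and Saleh (Non-Executive Director).
Espinoza, Nguyen and Lindqvist all have date first elected to the board Mar 17, 2008, so the next rule applies.
Among Espinoza, Nguyen and Lindqvist, by continuous board tenure (higher first): Espinoza and Nguyen (18 years) before Lindqvist (11 years).
Espinoza and Nguyen are each not a committee chair, so the next rule applies.
Among Espinoza and Nguyen, alphabetically by surname: Espinoza before Nguyen.
Achebe, Sato, Halvorsen, Harlow and Saleh all have date first elected to the board May 8, 1996, so the next rule applies.
Among Achebe, Sato, Halvorsen, Harlow and Saleh, by continuous board tenure (higher first): Achebe and Sato (21 years) before Halvorsen (19 years) before Harlow and Saleh (3 years).
Achebe and Sato are each a committee chair, so the next rule applies.
Among Achebe and Sato, alphabetically by surname: Achebe before Sato.
Harlow and Saleh are each not a committee chair, so the next rule applies.
Among Harlow and Saleh, alphabetically by surname: Harlow before Saleh.
Full order: Espinoza, Nguyen, Lindqvist, Achebe, Sato, Halvorsen, Harlow, Saleh.

Espinoza, Nguyen, Lindqvist, Achebe, Sato, Halvorsen, Harlow, Saleh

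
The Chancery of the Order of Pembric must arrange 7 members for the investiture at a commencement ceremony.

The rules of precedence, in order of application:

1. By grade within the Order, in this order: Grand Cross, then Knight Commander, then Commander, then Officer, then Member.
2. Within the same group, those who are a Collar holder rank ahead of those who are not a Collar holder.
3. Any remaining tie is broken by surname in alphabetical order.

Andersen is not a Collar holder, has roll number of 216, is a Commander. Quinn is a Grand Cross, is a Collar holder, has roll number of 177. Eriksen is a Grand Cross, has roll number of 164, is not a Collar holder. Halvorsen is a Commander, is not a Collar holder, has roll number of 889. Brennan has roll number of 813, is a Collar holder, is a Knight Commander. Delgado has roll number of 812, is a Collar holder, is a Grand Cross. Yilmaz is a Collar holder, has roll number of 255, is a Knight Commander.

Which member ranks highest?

By grade within the Order: Delgado, Quinn and Eriksen (Grand Cross); then Brennan and Yilmaz (Knight Commander); then Andersen and Halvorsen (Commander).
Among Delgado, Quinn and Eriksen, a Collar holder before not a Collar holder: Delgado and Quinn (a Collar holder) before Eriksen (not a Collar holder).
Among Delgado and Quinn, alphabetically by surname: Delgado before Quinn.
Brennan and Yilmaz are each a Collar holder, so the next rule applies.
Among Brennan and Yilmaz, alphabetically by surname: Brennan before Yilmaz.
Andersen and Halvorsen are each not a Collar holder, so the next rule applies.
Among Andersen and Halvorsen, alphabetically by surname: Andersen before Halvorsen.
Order: Delgado, Quinn, Eriksen, Brennan, Yilmaz, Andersen, Halvorsen.

Delgado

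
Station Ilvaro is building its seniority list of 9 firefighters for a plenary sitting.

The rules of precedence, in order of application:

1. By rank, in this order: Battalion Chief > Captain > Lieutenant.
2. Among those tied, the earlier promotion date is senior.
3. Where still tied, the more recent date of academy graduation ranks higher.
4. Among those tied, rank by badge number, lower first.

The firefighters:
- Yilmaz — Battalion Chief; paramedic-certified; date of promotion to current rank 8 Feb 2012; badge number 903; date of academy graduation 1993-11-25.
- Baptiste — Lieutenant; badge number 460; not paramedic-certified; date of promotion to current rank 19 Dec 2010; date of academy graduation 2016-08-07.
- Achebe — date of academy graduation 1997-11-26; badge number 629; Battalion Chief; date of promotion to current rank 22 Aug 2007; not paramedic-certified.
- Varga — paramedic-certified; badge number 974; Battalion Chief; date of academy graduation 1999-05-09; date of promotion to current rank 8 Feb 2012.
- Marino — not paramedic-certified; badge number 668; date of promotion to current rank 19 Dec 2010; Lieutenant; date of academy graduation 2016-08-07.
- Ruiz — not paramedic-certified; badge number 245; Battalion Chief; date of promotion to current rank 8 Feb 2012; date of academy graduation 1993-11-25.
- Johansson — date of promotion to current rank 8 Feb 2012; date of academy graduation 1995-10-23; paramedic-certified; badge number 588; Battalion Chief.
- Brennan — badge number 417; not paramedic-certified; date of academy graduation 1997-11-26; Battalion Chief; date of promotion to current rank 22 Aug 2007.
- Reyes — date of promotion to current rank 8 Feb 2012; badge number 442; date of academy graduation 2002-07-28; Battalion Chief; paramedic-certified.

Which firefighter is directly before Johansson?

Varga

By rank: Brennan, Achebe, Reyes, Varga, Johansson, Ruiz and Yilmaz (Battalion Chief); then Baptiste and Marino (Lieutenant).
Among Brennan, Achebe, Reyes, Varga, Johansson, Ruiz and Yilmaz, by date of promotion to current rank (earlier first): Brennan and Achebe (22 Aug 2007) before Reyes, Varga, Johansson, Ruiz and Yilmaz (8 Feb 2012).
Brennan and Achebe both have date of academy graduation 1997-11-26, so the next rule applies.
Among Brennan and Achebe, by badge number (lower first): Brennan (417) before Achebe (629).
Among Reyes, Varga, Johansson, Ruiz and Yilmaz, by date of academy graduation (later first): Reyes (2002-07-28) before Varga (1999-05-09) before Johansson (1995-10-23) before Ruiz and Yilmaz (1993-11-25).
Among Ruiz and Yilmaz, by badge number (lower first): Ruiz (245) before Yilmaz (903).
Baptiste and Marino both have date of promotion to current rank 19 Dec 2010, so the next rule applies.
Baptiste and Marino both have date of academy graduation 2016-08-07, so the next rule applies.
Among Baptiste and Marino, by badge number (lower first): Baptiste (460) before Marino (668).
Order: Brennan, Achebe, Reyes, Varga, Johansson, Ruiz, Yilmaz, Baptiste, Marino.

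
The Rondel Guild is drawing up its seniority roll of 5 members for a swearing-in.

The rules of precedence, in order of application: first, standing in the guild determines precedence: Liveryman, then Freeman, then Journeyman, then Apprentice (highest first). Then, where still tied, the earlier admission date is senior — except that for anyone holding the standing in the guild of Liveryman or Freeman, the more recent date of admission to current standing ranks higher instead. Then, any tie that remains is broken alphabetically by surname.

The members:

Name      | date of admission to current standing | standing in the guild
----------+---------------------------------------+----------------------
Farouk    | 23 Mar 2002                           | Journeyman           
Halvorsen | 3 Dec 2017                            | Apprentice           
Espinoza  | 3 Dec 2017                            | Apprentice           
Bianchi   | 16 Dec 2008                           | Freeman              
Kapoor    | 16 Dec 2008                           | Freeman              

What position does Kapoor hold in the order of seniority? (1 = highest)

2

By standing in the guild: Bianchi and Kapoor (Freeman); then Farouk (Journeyman); then Espinoza and Halvorsen (Apprentice).
Bianchi and Kapoor both have date of admission to current standing 16 Dec 2008, so the next rule applies.
Among Bianchi and Kapoor, alphabetically by surname: Bianchi before Kapoor.
Espinoza and Halvorsen both have date of admission to current standing 3 Dec 2017, so the next rule applies.
Among Espinoza and Halvorsen, alphabetically by surname: Espinoza before Halvorsen.
Order: Bianchi, Kapoor, Farouk, Espinoza, Halvorsen. So position 2.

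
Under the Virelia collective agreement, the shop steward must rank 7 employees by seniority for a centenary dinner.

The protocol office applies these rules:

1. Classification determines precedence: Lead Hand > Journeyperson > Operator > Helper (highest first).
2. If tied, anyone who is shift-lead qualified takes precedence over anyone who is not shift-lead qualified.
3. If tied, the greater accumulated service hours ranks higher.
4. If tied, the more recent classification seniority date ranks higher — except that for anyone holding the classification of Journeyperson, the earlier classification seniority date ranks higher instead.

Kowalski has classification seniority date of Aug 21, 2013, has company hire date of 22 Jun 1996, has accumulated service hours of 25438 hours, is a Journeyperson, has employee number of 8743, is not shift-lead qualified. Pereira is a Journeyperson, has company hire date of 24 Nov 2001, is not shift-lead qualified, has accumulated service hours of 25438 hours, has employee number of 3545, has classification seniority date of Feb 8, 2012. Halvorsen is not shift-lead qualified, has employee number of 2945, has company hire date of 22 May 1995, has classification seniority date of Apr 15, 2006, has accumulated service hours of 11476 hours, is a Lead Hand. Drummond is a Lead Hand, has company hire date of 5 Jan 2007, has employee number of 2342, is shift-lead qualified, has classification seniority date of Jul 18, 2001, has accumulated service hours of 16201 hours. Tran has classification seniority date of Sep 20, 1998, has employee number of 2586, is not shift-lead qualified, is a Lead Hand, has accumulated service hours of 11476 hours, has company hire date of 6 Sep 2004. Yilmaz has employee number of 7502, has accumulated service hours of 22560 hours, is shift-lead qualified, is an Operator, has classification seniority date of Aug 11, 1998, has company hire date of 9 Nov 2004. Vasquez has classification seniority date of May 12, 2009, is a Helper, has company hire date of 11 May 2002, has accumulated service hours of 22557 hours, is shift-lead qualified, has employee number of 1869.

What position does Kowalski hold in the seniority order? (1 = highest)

By classification: Drummond, Halvorsen and Tran (Lead Hand); then Pereira and Kowalski (Journeyperson); then Yilmaz (Operator); then Vasquez (Helper).
Among Drummond, Halvorsen and Tran, shift-lead qualified before not shift-lead qualified: Drummond (shift-lead qualified) before Halvorsen and Tran (not shift-lead qualified).
Halvorsen and Tran both have accumulated service hours 11476 hours, so the next rule applies.
Among Halvorsen and Tran, by classification seniority date (later first): Halvorsen (Apr 15, 2006) before Tran (Sep 20, 1998).
Pereira and Kowalski are each not shift-lead qualified, so the next rule applies.
Pereira and Kowalski both have accumulated service hours 25438 hours, so the next rule applies.
Among Pereira and Kowalski, by classification seniority date (earlier first) (reversed rule for this group): Pereira (Feb 8, 2012) before Kowalski (Aug 21, 2013).
Order: Drummond, Halvorsen, Tran, Pereira, Kowalski, Yilmaz, Vasquez. So position 5.

5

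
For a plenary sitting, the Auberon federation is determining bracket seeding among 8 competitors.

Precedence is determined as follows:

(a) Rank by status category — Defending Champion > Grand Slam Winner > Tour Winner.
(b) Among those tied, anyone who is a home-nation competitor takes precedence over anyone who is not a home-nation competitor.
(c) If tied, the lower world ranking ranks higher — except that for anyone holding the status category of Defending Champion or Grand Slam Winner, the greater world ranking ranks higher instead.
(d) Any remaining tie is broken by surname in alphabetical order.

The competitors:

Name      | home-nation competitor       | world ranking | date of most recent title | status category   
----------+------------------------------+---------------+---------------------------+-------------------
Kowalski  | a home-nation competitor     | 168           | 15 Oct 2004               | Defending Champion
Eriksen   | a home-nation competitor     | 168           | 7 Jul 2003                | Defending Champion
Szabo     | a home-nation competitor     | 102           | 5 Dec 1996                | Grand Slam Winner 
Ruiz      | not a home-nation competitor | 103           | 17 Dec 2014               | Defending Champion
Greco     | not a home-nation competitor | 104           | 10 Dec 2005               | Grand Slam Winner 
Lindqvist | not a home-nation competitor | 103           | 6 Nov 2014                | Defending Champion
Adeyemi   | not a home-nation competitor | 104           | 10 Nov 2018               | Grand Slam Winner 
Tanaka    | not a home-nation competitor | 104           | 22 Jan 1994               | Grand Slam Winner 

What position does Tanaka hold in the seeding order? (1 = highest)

By status category: Eriksen, Kowalski, Lindqvist and Ruiz (Defending Champion); then Szabo, Adeyemi, Greco and Tanaka (Grand Slam Winner).
Among Eriksen, Kowalski, Lindqvist and Ruiz, a home-nation competitor before not a home-nation competitor: Eriksen and Kowalski (a home-nation competitor) before Lindqvist and Ruiz (not a home-nation competitor).
Eriksen and Kowalski both have world ranking 168, so the next rule applies.
Among Eriksen and Kowalski, alphabetically by surname: Eriksen before Kowalski.
Lindqvist and Ruiz both have world ranking 103, so the next rule applies.
Among Lindqvist and Ruiz, alphabetically by surname: Lindqvist before Ruiz.
Among Szabo, Adeyemi, Greco and Tanaka, a home-nation competitor before not a home-nation competitor: Szabo (a home-nation competitor) before Adeyemi, Greco and Tanaka (not a home-nation competitor).
Adeyemi, Greco and Tanaka all have world ranking 104, so the next rule applies.
Among Adeyemi, Greco and Tanaka, alphabetically by surname: Adeyemi before Greco before Tanaka.
Order: Eriksen, Kowalski, Lindqvist, Ruiz, Szabo, Adeyemi, Greco, Tanaka. So position 8.

8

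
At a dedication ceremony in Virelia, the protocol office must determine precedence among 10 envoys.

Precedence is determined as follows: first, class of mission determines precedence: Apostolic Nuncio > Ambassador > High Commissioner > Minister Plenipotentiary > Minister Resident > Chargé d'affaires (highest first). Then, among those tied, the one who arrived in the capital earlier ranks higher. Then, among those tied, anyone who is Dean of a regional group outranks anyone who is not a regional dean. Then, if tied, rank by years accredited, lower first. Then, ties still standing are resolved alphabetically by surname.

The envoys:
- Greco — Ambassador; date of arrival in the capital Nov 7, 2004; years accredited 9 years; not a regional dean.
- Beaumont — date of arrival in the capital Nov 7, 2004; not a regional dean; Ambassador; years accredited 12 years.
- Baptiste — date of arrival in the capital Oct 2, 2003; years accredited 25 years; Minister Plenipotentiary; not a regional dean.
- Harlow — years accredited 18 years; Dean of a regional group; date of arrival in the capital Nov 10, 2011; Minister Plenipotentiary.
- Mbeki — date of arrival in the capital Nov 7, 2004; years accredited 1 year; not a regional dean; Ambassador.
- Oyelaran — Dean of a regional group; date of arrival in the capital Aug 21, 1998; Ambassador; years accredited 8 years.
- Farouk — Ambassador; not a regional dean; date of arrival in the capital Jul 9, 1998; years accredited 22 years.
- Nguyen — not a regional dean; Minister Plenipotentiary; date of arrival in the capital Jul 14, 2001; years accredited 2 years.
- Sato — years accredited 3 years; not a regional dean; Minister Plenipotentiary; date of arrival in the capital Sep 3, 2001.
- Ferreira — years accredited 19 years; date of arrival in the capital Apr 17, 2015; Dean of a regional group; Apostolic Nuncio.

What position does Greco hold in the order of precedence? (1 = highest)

By class of mission: Ferreira (Apostolic Nuncio); then Farouk, Oyelaran, Mbeki, Greco and Beaumont (Ambassador); then Nguyen, Sato, Baptiste and Harlow (Minister Plenipotentiary).
Among Farouk, Oyelaran, Mbeki, Greco and Beaumont, by date of arrival in the capital (earlier first): Farouk (Jul 9, 1998) before Oyelaran (Aug 21, 1998) before Mbeki, Greco and Beaumont (Nov 7, 2004).
Mbeki, Greco and Beaumont are each not a regional dean, so the next rule applies.
Among Mbeki, Greco and Beaumont, by years accredited (lower first): Mbeki (1 year) before Greco (9 years) before Beaumont (12 years).
Among Nguyen, Sato, Baptiste and Harlow, by date of arrival in the capital (earlier first): Nguyen (Jul 14, 2001) before Sato (Sep 3, 2001) before Baptiste (Oct 2, 2003) before Harlow (Nov 10, 2011).
Order: Ferreira, Farouk, Oyelaran, Mbeki, Greco, Beaumont, Nguyen, Sato, Baptiste, Harlow. So position 5.

5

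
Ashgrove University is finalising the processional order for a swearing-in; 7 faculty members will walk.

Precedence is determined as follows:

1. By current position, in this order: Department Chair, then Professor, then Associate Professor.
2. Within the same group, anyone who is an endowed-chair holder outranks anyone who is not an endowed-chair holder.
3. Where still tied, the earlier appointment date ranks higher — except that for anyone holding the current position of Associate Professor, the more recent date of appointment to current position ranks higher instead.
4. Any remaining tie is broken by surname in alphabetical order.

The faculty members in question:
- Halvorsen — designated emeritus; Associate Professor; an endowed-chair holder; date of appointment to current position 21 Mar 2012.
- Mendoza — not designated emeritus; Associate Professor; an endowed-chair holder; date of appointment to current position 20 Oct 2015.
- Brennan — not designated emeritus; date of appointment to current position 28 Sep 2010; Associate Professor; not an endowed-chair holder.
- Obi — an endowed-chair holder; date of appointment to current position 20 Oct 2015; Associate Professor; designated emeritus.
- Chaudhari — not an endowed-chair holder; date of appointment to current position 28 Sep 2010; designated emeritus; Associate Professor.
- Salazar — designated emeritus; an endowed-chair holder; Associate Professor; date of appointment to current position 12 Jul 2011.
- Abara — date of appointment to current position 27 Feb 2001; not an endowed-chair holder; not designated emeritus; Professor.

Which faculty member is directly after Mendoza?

Obi

By current position: Abara (Professor); then Mendoza, Obi, Halvorsen, Salazar, Brennan and Chaudhari (Associate Professor).
Among Mendoza, Obi, Halvorsen, Salazar, Brennan and Chaudhari, an endowed-chair holder before not an endowed-chair holder: Mendoza, Obi, Halvorsen and Salazar (an endowed-chair holder) before Brennan and Chaudhari (not an endowed-chair holder).
Among Mendoza, Obi, Halvorsen and Salazar, by date of appointment to current position (later first) (reversed rule for this group): Mendoza and Obi (20 Oct 2015) before Halvorsen (21 Mar 2012) before Salazar (12 Jul 2011).
Among Mendoza and Obi, alphabetically by surname: Mendoza before Obi.
Brennan and Chaudhari both have date of appointment to current position 28 Sep 2010, so the next rule applies.
Among Brennan and Chaudhari, alphabetically by surname: Brennan before Chaudhari.
Order: Abara, Mendoza, Obi, Halvorsen, Salazar, Brennan, Chaudhari.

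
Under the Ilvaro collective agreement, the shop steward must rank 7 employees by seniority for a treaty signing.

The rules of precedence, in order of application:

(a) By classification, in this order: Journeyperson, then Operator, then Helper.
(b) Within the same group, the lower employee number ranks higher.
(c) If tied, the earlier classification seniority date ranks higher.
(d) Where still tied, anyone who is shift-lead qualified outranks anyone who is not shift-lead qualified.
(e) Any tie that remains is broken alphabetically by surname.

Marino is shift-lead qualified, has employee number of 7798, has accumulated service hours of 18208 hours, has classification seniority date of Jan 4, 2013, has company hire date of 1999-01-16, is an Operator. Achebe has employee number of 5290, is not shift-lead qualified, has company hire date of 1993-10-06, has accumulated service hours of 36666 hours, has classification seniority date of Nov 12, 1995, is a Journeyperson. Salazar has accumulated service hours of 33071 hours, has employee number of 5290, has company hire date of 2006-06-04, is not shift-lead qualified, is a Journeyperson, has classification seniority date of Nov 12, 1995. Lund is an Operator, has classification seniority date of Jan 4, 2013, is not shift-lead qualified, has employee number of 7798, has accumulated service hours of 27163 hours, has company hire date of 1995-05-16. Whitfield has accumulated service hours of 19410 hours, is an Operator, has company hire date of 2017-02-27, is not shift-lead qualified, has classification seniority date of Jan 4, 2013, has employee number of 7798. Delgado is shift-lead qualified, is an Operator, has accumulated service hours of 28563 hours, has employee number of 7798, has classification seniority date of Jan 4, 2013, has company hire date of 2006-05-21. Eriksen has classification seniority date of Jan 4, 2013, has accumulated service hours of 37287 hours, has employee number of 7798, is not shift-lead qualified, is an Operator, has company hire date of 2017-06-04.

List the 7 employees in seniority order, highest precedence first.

By classification: Achebe and Salazar (Journeyperson); then Delgado, Marino, Eriksen, Lund and Whitfield (Operator).
Achebe and Salazar both have employee number 5290, so the next rule applies.
Achebe and Salazar both have classification seniority date Nov 12, 1995, so the next rule applies.
Achebe and Salazar are each not shift-lead qualified, so the next rule applies.
Among Achebe and Salazar, alphabetically by surname: Achebe before Salazar.
Delgado, Marino, Eriksen, Lund and Whitfield all have employee number 7798, so the next rule applies.
Delgado, Marino, Eriksen, Lund and Whitfield all have classification seniority date Jan 4, 2013, so the next rule applies.
Among Delgado, Marino, Eriksen, Lund and Whitfield, shift-lead qualified before not shift-lead qualified: Delgado and Marino (shift-lead qualified) before Eriksen, Lund and Whitfield (not shift-lead qualified).
Among Delgado and Marino, alphabetically by surname: Delgado before Marino.
Among Eriksen, Lund and Whitfield, alphabetically by surname: Eriksen before Lund before Whitfield.
Full order: Achebe, Salazar, Delgado, Marino, Eriksen, Lund, Whitfield.

Achebe, Salazar, Delgado, Marino, Eriksen, Lund, Whitfield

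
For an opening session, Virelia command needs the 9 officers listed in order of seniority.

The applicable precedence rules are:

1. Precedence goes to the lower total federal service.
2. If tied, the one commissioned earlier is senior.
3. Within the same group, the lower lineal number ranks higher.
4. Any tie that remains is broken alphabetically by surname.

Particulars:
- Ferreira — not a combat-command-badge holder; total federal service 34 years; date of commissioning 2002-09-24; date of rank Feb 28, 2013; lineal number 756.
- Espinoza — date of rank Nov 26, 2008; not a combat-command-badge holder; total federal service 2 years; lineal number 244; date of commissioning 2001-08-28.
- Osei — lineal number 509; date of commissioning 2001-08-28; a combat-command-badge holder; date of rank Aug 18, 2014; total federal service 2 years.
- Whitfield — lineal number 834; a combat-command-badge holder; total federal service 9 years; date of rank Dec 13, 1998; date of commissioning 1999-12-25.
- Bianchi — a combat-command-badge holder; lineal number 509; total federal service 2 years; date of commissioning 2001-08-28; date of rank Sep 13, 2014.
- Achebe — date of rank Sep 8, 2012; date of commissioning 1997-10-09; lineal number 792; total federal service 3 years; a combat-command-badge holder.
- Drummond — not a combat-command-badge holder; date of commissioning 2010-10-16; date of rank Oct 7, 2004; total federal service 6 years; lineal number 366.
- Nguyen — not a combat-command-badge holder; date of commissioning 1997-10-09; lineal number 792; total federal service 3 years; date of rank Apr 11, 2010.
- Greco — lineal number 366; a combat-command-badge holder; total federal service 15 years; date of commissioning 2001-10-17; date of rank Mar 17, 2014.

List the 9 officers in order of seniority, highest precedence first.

By total federal service (lower first): Espinoza, Bianchi and Osei (each 2 years); then Achebe and Nguyen (both 3 years); then Drummond (6 years); then Whitfield (9 years); then Greco (15 years); then Ferreira (34 years).
Espinoza, Bianchi and Osei all have date of commissioning 2001-08-28, so the next rule applies.
Among Espinoza, Bianchi and Osei, by lineal number (lower first): Espinoza (244) before Bianchi and Osei (509).
Among Bianchi and Osei, alphabetically by surname: Bianchi before Osei.
Achebe and Nguyen both have date of commissioning 1997-10-09, so the next rule applies.
Achebe and Nguyen both have lineal number 792, so the next rule applies.
Among Achebe and Nguyen, alphabetically by surname: Achebe before Nguyen.
Full order: Espinoza, Bianchi, Osei, Achebe, Nguyen, Drummond, Whitfield, Greco, Ferreira.

Espinoza, Bianchi, Osei, Achebe, Nguyen, Drummond, Whitfield, Greco, Ferreira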